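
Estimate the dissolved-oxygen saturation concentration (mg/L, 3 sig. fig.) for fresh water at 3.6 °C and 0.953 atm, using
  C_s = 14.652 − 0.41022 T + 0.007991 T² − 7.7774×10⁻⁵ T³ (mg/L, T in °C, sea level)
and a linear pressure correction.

At sea level: C_s = 14.652 − 0.41022×3.6 + 0.007991×3.6² − 7.7774×10⁻⁵×3.6³ = 13.28 mg/L.
Pressure correction: C_s' = 13.28 × 0.953 = 12.65 mg/L.

C_s ≈ 12.7 mg/L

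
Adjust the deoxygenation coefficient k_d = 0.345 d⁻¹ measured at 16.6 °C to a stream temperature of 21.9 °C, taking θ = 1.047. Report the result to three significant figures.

k_d ≈ 0.440 d⁻¹

k_d(T₂) = k_d(T₁) · θ^(T₂−T₁) = 0.345 × 1.047^(21.9−16.6)
= 0.345 × 1.047^5.30 = 0.345 × 1.276 = 0.4401 d⁻¹.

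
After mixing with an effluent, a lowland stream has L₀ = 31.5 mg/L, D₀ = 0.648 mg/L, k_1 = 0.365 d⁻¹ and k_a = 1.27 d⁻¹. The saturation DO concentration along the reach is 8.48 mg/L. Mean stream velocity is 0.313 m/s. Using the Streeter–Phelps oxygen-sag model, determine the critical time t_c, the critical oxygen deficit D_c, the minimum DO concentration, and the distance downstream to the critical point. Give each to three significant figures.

With k_a/k_1 = 3.479 and 1 − D₀(k_a−k_1)/(k_1 L₀) = 0.9490,
t_c = ln(3.479 × 0.9490) / (1.27 − 0.365) = ln(3.302) / 0.9050 = 1.195/0.9050 = 1.320 d.
L(t_c) = L₀ e^(−k_1 t_c) = 31.5 × 0.6177 = 19.46 mg/L, and at the critical point k_a D_c = k_1 L, so D_c = (0.365/1.27) × 19.46 = 5.592 mg/L.
Minimum DO = C_s − D_c = 8.48 − 5.592 = 2.888 mg/L.
x_c = v t_c = 0.313 m/s × 1.320 d × 86400 s/d = 35690 m ≈ 35.7 km.

t_c ≈ 1.32 d; D_c ≈ 5.59 mg/L; min DO ≈ 2.89 mg/L; x_c ≈ 35.7 km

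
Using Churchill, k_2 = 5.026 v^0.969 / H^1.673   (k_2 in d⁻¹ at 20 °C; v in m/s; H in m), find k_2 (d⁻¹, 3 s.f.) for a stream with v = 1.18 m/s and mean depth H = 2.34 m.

k_2 ≈ 1.42 d⁻¹

k_2 = 5.026 × 1.18^0.969 / 2.34^1.673 = 5.026 × 1.174 / 4.147 = 1.423 d⁻¹.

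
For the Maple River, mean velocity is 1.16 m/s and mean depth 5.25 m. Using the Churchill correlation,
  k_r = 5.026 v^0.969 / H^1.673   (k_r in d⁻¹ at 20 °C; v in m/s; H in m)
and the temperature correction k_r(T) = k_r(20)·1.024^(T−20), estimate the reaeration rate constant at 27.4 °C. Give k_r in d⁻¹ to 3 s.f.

k_r ≈ 0.432 d⁻¹

k_r(20) = 5.026 × 1.16^0.969 / 5.25^1.673 = 5.026 × 1.155 / 16.03 = 0.3621 d⁻¹.
k_r(27.4) = 0.3621 × 1.024^(27.4−20) = 0.3621 × 1.192 = 0.4316 d⁻¹.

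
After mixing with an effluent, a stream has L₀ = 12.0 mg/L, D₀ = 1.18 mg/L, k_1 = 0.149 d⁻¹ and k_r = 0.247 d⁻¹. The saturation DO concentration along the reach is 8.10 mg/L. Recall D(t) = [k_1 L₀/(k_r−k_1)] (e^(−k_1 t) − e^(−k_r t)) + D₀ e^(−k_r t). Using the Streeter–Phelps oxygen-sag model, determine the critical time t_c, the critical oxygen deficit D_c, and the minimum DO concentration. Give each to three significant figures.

t_c = [1/(k_r−k_1)] ln[(k_r/k_1)(1 − D₀(k_r−k_1)/(k_1 L₀))]
= [1/(0.247−0.149)] ln[(0.247/0.149)(1 − 1.18×0.09800/(0.149×12.0))]
= (1/0.09800) ln[1.658 × 0.9353] = 10.20 × ln(1.551) = 10.20 × 0.4386 = 4.475 d.
D_c = (k_1/k_r) L₀ e^(−k_1 t_c) = (0.149/0.247) × 12.0 × e^(−0.149×4.475) = 0.6032 × 12.0 × 0.5133 = 3.716 mg/L.
Minimum DO = C_s − D_c = 8.10 − 3.716 = 4.384 mg/L.

t_c ≈ 4.48 d; D_c ≈ 3.72 mg/L; min DO ≈ 4.38 mg/L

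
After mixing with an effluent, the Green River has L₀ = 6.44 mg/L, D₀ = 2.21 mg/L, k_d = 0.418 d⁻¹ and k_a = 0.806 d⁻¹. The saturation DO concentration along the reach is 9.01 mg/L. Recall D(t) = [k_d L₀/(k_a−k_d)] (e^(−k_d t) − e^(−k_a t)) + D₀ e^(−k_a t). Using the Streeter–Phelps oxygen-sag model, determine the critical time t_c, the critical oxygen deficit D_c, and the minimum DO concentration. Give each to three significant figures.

t_c ≈ 0.704 d; D_c ≈ 2.49 mg/L; min DO ≈ 6.52 mg/L

t_c = [1/(k_a−k_d)] ln[(k_a/k_d)(1 − D₀(k_a−k_d)/(k_d L₀))]
= [1/(0.806−0.418)] ln[(0.806/0.418)(1 − 2.21×0.3880/(0.418×6.44))]
= (1/0.3880) ln[1.928 × 0.6815] = 2.577 × ln(1.314) = 2.577 × 0.2731 = 0.7038 d.
L(t_c) = L₀ e^(−k_d t_c) = 6.44 × 0.7451 = 4.799 mg/L, and at the critical point k_a D_c = k_d L, so D_c = (0.418/0.806) × 4.799 = 2.489 mg/L.
Minimum DO = C_s − D_c = 9.01 − 2.489 = 6.521 mg/L.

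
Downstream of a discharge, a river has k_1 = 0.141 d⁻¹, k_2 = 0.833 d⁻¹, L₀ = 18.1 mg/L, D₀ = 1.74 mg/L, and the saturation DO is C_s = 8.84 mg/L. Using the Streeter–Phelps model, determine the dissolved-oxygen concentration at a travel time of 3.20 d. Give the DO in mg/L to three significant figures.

k_1 L₀/(k_2−k_1) = 0.141×18.1/(0.833−0.141) = 2.552/0.6920 = 3.688 mg/L.
e^(−k_1 t) = e^(−0.141×3.200) = 0.6369; e^(−k_2 t) = e^(−0.833×3.200) = 0.06956.
D = 3.688 × (0.6369 − 0.06956) + 1.74 × 0.06956 = 2.092 + 0.1210 = 2.213 mg/L.
DO = C_s − D = 8.84 − 2.213 = 6.627 mg/L.

DO ≈ 6.63 mg/L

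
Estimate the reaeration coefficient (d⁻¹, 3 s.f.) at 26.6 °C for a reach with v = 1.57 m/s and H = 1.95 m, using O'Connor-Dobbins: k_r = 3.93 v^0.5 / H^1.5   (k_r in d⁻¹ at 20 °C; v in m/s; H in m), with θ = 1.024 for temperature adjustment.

k_r ≈ 2.11 d⁻¹

k_r(20) = 3.93 × 1.57^0.5 / 1.95^1.5 = 3.93 × 1.253 / 2.723 = 1.808 d⁻¹.
k_r(26.6) = 1.808 × 1.024^(26.6−20) = 1.808 × 1.169 = 2.115 d⁻¹.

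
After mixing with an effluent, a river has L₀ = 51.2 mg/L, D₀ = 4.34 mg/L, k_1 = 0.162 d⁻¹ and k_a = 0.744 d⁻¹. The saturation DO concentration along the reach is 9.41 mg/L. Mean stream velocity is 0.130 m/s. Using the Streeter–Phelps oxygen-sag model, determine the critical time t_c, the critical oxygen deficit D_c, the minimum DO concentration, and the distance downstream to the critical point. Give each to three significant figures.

t_c ≈ 2.00 d; D_c ≈ 8.07 mg/L; min DO ≈ 1.34 mg/L; x_c ≈ 22.4 km

t_c = [1/(k_a−k_1)] ln[(k_a/k_1)(1 − D₀(k_a−k_1)/(k_1 L₀))]
= [1/(0.744−0.162)] ln[(0.744/0.162)(1 − 4.34×0.5820/(0.162×51.2))]
= (1/0.5820) ln[4.593 × 0.6955] = 1.718 × ln(3.194) = 1.718 × 1.161 = 1.995 d.
D_c = (k_1/k_a) L₀ e^(−k_1 t_c) = (0.162/0.744) × 51.2 × e^(−0.162×1.995) = 0.2177 × 51.2 × 0.7238 = 8.069 mg/L.
Minimum DO = C_s − D_c = 9.41 − 8.069 = 1.341 mg/L.
x_c = v t_c = 0.130 m/s × 1.995 d × 86400 s/d = 22410 m ≈ 22.4 km.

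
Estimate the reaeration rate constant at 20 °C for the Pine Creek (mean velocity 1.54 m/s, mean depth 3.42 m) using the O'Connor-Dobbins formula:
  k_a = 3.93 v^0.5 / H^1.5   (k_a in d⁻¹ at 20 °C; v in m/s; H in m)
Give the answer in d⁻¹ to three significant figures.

k_a = 3.93 × 1.54^0.5 / 3.42^1.5 = 3.93 × 1.241 / 6.325 = 0.7711 d⁻¹.

k_a ≈ 0.771 d⁻¹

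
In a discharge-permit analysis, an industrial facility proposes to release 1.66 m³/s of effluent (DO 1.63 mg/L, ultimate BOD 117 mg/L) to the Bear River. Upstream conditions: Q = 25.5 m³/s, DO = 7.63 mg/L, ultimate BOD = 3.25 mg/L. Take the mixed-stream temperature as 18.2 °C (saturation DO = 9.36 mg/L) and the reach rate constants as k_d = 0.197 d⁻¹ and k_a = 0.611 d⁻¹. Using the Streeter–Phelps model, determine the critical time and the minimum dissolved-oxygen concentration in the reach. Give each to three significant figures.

t_c ≈ 1.37 d; minimum DO ≈ 6.85 mg/L

Mixed DO = (25.5×7.63 + 1.66×1.63)/(25.5+1.66) = 197.3/27.16 = 7.263 mg/L.
Mixed L₀ = (25.5×3.25 + 1.66×117)/(27.16) = 277.1/27.16 = 10.20 mg/L.
Initial deficit D₀ = C_s − DO₀ = 9.36 − 7.263 = 2.097 mg/L.
t_c = (1/0.4140) ln[(0.611/0.197)(1 − 2.097×0.4140/(0.197×10.20))] = 2.415 × ln(1.762) = 1.368 d.
D_c = (0.197/0.611) × 10.20 × e^(−0.197×1.368) = 0.3224 × 10.20 × 0.7637 = 2.512 mg/L.
Minimum DO = 9.36 − 2.512 = 6.848 mg/L.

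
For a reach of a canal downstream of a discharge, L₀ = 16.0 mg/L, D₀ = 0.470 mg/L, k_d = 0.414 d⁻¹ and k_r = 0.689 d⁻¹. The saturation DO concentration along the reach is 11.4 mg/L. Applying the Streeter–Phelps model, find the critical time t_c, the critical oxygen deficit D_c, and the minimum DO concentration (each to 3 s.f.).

t_c ≈ 1.78 d; D_c ≈ 4.60 mg/L; min DO ≈ 6.80 mg/L

At the critical point dD/dt = 0, so k_d L₀ e^(−k_d t) = k_r D. Substituting D(t) from the Streeter–Phelps equation and solving for t gives
t_c = ln[(k_r/k_d)(1 − D₀(k_r−k_d)/(k_d L₀))] / (k_r−k_d).
Here k_r−k_d = 0.2750 d⁻¹ and 1 − D₀(k_r−k_d)/(k_d L₀) = 1 − 0.470×0.2750/(0.414×16.0) = 0.9805, so
t_c = ln(1.664 × 0.9805) / 0.2750 = 0.4897 / 0.2750 = 1.781 d.
L(t_c) = L₀ e^(−k_d t_c) = 16.0 × 0.4785 = 7.655 mg/L, and at the critical point k_r D_c = k_d L, so D_c = (0.414/0.689) × 7.655 = 4.600 mg/L.
Minimum DO = C_s − D_c = 11.4 − 4.600 = 6.800 mg/L.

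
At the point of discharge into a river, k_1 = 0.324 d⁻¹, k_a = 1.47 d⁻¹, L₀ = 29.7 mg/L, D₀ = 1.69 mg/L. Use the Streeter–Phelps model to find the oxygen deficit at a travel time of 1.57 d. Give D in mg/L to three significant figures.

D ≈ 4.38 mg/L

k_1 L₀/(k_a−k_1) = 0.324×29.7/(1.47−0.324) = 9.623/1.146 = 8.397 mg/L.
e^(−k_1 t) = e^(−0.324×1.570) = 0.6013; e^(−k_a t) = e^(−1.47×1.570) = 0.09947.
D = 8.397 × (0.6013 − 0.09947) + 1.69 × 0.09947 = 4.214 + 0.1681 = 4.382 mg/L.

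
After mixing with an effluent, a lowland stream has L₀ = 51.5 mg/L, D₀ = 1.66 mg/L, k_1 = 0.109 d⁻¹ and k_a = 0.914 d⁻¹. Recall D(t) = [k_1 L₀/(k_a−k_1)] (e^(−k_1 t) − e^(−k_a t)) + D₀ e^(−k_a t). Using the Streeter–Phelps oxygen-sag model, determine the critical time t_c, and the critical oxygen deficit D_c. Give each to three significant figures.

t_c = [1/(k_a−k_1)] ln[(k_a/k_1)(1 − D₀(k_a−k_1)/(k_1 L₀))]
= [1/(0.914−0.109)] ln[(0.914/0.109)(1 − 1.66×0.8050/(0.109×51.5))]
= (1/0.8050) ln[8.385 × 0.7619] = 1.242 × ln(6.389) = 1.242 × 1.855 = 2.304 d.
D_c = (k_1/k_a) L₀ e^(−k_1 t_c) = (0.109/0.914) × 51.5 × e^(−0.109×2.304) = 0.1193 × 51.5 × 0.7779 = 4.778 mg/L.

t_c ≈ 2.30 d; D_c ≈ 4.78 mg/L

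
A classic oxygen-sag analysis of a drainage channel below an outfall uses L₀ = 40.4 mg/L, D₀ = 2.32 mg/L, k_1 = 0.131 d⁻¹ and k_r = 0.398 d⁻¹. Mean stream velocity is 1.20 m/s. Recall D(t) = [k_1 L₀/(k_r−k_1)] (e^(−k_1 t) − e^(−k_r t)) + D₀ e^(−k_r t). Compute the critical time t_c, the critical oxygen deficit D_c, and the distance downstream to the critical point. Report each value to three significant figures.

t_c = [1/(k_r−k_1)] ln[(k_r/k_1)(1 − D₀(k_r−k_1)/(k_1 L₀))]
= [1/(0.398−0.131)] ln[(0.398/0.131)(1 − 2.32×0.2670/(0.131×40.4))]
= (1/0.2670) ln[3.038 × 0.8830] = 3.745 × ln(2.683) = 3.745 × 0.9868 = 3.696 d.
L(t_c) = L₀ e^(−k_1 t_c) = 40.4 × 0.6162 = 24.90 mg/L, and at the critical point k_r D_c = k_1 L, so D_c = (0.131/0.398) × 24.90 = 8.194 mg/L.
x_c = v t_c = 1.20 m/s × 3.696 d × 86400 s/d = 383200 m ≈ 383 km.

t_c ≈ 3.70 d; D_c ≈ 8.19 mg/L; x_c ≈ 383 km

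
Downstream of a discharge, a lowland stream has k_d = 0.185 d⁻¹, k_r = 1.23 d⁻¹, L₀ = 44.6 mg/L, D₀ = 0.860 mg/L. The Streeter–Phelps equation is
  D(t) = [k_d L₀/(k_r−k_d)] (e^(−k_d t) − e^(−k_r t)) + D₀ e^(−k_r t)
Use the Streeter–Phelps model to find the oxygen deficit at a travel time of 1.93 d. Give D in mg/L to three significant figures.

k_d L₀/(k_r−k_d) = 0.185×44.6/(1.23−0.185) = 8.251/1.045 = 7.896 mg/L.
e^(−k_d t) = e^(−0.185×1.930) = 0.6997; e^(−k_r t) = e^(−1.23×1.930) = 0.09312.
D = 7.896 × (0.6997 − 0.09312) + 0.860 × 0.09312 = 4.790 + 0.08008 = 4.870 mg/L.

D ≈ 4.87 mg/L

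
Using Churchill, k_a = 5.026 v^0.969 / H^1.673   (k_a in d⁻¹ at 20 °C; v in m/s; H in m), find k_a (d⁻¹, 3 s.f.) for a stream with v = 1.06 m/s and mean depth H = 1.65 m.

k_a = 5.026 × 1.06^0.969 / 1.65^1.673 = 5.026 × 1.058 / 2.311 = 2.301 d⁻¹.

k_a ≈ 2.30 d⁻¹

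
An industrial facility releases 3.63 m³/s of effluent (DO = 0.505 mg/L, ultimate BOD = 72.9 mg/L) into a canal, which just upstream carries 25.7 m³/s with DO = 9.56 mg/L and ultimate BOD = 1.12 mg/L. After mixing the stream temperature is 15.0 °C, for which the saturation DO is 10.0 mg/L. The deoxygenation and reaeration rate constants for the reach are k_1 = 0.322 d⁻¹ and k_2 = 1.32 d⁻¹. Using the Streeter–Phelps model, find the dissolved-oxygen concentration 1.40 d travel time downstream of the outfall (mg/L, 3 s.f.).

Mixed DO = (25.7×9.56 + 3.63×0.505)/(25.7+3.63) = 247.5/29.33 = 8.439 mg/L.
Mixed L₀ = (25.7×1.12 + 3.63×72.9)/(29.33) = 293.4/29.33 = 10.00 mg/L.
Initial deficit D₀ = C_s − DO₀ = 10.0 − 8.439 = 1.561 mg/L.
D(1.40) = [0.322×10.00/(1.32−0.322)](e^(−0.322×1.40) − e^(−1.32×1.40)) + 1.561 e^(−1.32×1.40)
= 3.228 × (0.6371 − 0.1576) + 1.561 × 0.1576 = 1.794 mg/L.
DO = 10.0 − 1.794 = 8.206 mg/L.

DO ≈ 8.21 mg/L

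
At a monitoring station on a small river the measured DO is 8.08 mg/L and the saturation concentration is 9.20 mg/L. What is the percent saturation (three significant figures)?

87.8 % saturation

% saturation = C/C_s × 100 = 8.08/9.20 × 100 = 87.8 %.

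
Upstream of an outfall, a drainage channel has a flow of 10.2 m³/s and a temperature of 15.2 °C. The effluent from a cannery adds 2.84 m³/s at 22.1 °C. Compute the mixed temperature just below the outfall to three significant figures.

16.7 °C

Flow-weighted mixing: C = (Q_r C_r + Q_w C_w)/(Q_r + Q_w)
= (10.2×15.2 + 2.84×22.1)/(10.2 + 2.84) = 217.8/13.04 = 16.70 °C.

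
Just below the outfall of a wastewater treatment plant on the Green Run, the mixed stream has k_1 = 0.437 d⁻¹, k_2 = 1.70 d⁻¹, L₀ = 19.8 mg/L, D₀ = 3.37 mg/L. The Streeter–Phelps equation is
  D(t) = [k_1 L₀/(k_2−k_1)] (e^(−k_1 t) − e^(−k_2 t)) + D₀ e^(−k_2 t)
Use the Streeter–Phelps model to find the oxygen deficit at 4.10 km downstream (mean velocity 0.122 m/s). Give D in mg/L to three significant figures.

D ≈ 3.98 mg/L

Travel time t = x/v = 4.10 km / (0.122 m/s) = 4100 m / 0.122 m/s = 33610 s = 0.3890 d.
k_1 L₀/(k_2−k_1) = 0.437×19.8/(1.70−0.437) = 8.653/1.263 = 6.851 mg/L.
e^(−k_1 t) = e^(−0.437×0.3890) = 0.8437; e^(−k_2 t) = e^(−1.70×0.3890) = 0.5162.
D = 6.851 × (0.8437 − 0.5162) + 3.37 × 0.5162 = 2.243 + 1.740 = 3.983 mg/L.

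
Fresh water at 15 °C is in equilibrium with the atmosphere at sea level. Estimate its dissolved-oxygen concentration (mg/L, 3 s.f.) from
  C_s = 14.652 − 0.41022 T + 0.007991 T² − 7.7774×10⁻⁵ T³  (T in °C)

C_s = 14.652 − 0.41022×15 + 0.007991×15² − 7.7774×10⁻⁵×15³ = 10.03 mg/L.

C_s ≈ 10.0 mg/L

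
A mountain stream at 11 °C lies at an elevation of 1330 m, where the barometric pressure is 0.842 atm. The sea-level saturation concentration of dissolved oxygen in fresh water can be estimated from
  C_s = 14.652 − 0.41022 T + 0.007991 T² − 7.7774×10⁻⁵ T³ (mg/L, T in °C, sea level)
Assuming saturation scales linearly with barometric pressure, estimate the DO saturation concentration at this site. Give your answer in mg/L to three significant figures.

C_s ≈ 9.26 mg/L

At sea level: C_s = 14.652 − 0.41022×11 + 0.007991×11² − 7.7774×10⁻⁵×11³ = 11.00 mg/L.
Pressure correction: C_s' = 11.00 × 0.842 = 9.265 mg/L.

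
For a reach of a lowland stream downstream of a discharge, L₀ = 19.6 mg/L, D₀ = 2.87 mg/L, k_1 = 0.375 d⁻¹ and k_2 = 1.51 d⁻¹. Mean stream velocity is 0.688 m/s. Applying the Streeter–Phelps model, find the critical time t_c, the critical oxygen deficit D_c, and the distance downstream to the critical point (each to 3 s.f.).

t_c = [1/(k_2−k_1)] ln[(k_2/k_1)(1 − D₀(k_2−k_1)/(k_1 L₀))]
= [1/(1.51−0.375)] ln[(1.51/0.375)(1 − 2.87×1.135/(0.375×19.6))]
= (1/1.135) ln[4.027 × 0.5568] = 0.8811 × ln(2.242) = 0.8811 × 0.8074 = 0.7114 d.
D_c = (k_1/k_2) L₀ e^(−k_1 t_c) = (0.375/1.51) × 19.6 × e^(−0.375×0.7114) = 0.2483 × 19.6 × 0.7659 = 3.728 mg/L.
x_c = v t_c = 0.688 m/s × 0.7114 d × 86400 s/d = 42290 m ≈ 42.3 km.

t_c ≈ 0.711 d; D_c ≈ 3.73 mg/L; x_c ≈ 42.3 km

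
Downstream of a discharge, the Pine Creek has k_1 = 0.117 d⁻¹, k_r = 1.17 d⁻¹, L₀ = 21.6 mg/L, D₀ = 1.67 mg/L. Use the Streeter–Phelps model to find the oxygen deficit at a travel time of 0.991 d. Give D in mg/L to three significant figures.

k_1 L₀/(k_r−k_1) = 0.117×21.6/(1.17−0.117) = 2.527/1.053 = 2.400 mg/L.
e^(−k_1 t) = e^(−0.117×0.9910) = 0.8905; e^(−k_r t) = e^(−1.17×0.9910) = 0.3137.
D = 2.400 × (0.8905 − 0.3137) + 1.67 × 0.3137 = 1.384 + 0.5238 = 1.908 mg/L.

D ≈ 1.91 mg/L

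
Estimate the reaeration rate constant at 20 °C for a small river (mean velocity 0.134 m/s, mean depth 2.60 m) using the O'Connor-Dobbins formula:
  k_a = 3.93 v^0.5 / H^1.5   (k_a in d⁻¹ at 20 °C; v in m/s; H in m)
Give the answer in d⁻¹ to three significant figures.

k_a ≈ 0.343 d⁻¹

k_a = 3.93 × 0.134^0.5 / 2.60^1.5 = 3.93 × 0.3661 / 4.192 = 0.3432 d⁻¹.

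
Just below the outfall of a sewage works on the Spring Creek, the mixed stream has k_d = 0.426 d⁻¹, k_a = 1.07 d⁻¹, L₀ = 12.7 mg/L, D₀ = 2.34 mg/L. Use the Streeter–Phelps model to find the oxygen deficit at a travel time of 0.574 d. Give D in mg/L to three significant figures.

k_d L₀/(k_a−k_d) = 0.426×12.7/(1.07−0.426) = 5.410/0.6440 = 8.401 mg/L.
e^(−k_d t) = e^(−0.426×0.5740) = 0.7831; e^(−k_a t) = e^(−1.07×0.5740) = 0.5411.
D = 8.401 × (0.7831 − 0.5411) + 2.34 × 0.5411 = 2.033 + 1.266 = 3.299 mg/L.

D ≈ 3.30 mg/L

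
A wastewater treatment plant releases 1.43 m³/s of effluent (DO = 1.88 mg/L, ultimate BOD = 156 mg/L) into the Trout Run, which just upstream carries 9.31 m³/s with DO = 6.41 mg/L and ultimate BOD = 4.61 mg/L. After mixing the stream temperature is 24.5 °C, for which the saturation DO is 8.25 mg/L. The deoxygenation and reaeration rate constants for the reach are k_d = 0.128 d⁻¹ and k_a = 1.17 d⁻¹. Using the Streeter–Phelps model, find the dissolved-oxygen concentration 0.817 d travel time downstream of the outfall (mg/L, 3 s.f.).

DO ≈ 5.74 mg/L

Mixed DO = (9.31×6.41 + 1.43×1.88)/(9.31+1.43) = 62.37/10.74 = 5.807 mg/L.
Mixed L₀ = (9.31×4.61 + 1.43×156)/(10.74) = 266.0/10.74 = 24.77 mg/L.
Initial deficit D₀ = C_s − DO₀ = 8.25 − 5.807 = 2.443 mg/L.
D(0.817) = [0.128×24.77/(1.17−0.128)](e^(−0.128×0.817) − e^(−1.17×0.817)) + 2.443 e^(−1.17×0.817)
= 3.042 × (0.9007 − 0.3845) + 2.443 × 0.3845 = 2.510 mg/L.
DO = 8.25 − 2.510 = 5.740 mg/L.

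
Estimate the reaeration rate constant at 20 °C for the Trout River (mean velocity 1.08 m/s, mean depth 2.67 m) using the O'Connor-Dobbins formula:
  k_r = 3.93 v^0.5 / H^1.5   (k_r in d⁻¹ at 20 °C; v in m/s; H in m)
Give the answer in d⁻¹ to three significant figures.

k_r ≈ 0.936 d⁻¹

k_r = 3.93 × 1.08^0.5 / 2.67^1.5 = 3.93 × 1.039 / 4.363 = 0.9361 d⁻¹.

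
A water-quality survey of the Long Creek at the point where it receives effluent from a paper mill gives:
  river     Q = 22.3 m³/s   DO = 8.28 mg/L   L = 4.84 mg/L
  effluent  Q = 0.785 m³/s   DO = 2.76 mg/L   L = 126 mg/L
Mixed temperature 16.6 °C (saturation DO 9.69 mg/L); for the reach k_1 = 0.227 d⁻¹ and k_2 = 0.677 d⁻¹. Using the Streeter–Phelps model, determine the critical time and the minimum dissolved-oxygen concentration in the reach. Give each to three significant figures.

Mixed DO = (22.3×8.28 + 0.785×2.76)/(22.3+0.785) = 186.8/23.09 = 8.092 mg/L.
Mixed L₀ = (22.3×4.84 + 0.785×126)/(23.09) = 206.8/23.09 = 8.960 mg/L.
Initial deficit D₀ = C_s − DO₀ = 9.69 − 8.092 = 1.598 mg/L.
t_c = (1/0.4500) ln[(0.677/0.227)(1 − 1.598×0.4500/(0.227×8.960))] = 2.222 × ln(1.928) = 1.459 d.
D_c = (0.227/0.677) × 8.960 × e^(−0.227×1.459) = 0.3353 × 8.960 × 0.7181 = 2.157 mg/L.
Minimum DO = 9.69 − 2.157 = 7.533 mg/L.

t_c ≈ 1.46 d; minimum DO ≈ 7.53 mg/L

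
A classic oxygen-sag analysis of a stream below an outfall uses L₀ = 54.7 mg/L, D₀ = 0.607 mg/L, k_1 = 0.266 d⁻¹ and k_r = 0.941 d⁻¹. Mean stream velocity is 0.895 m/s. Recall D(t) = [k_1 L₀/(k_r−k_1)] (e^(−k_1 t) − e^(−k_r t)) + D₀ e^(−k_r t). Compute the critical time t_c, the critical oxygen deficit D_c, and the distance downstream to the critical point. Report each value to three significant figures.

t_c = [1/(k_r−k_1)] ln[(k_r/k_1)(1 − D₀(k_r−k_1)/(k_1 L₀))]
= [1/(0.941−0.266)] ln[(0.941/0.266)(1 − 0.607×0.6750/(0.266×54.7))]
= (1/0.6750) ln[3.538 × 0.9718] = 1.481 × ln(3.438) = 1.481 × 1.235 = 1.829 d.
D_c = (k_1/k_r) L₀ e^(−k_1 t_c) = (0.266/0.941) × 54.7 × e^(−0.266×1.829) = 0.2827 × 54.7 × 0.6147 = 9.505 mg/L.
x_c = v t_c = 0.895 m/s × 1.829 d × 86400 s/d = 141500 m ≈ 141 km.

t_c ≈ 1.83 d; D_c ≈ 9.50 mg/L; x_c ≈ 141 km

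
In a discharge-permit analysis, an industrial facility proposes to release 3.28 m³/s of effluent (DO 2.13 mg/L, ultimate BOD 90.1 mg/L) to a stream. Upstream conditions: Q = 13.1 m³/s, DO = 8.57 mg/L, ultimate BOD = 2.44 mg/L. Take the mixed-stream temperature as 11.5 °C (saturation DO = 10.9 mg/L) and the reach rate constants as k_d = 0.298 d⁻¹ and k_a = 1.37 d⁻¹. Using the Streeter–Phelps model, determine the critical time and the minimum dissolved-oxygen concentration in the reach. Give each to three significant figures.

t_c ≈ 0.440 d; minimum DO ≈ 7.09 mg/L

Mixed DO = (13.1×8.57 + 3.28×2.13)/(13.1+3.28) = 119.3/16.38 = 7.280 mg/L.
Mixed L₀ = (13.1×2.44 + 3.28×90.1)/(16.38) = 327.5/16.38 = 19.99 mg/L.
Initial deficit D₀ = C_s − DO₀ = 10.9 − 7.280 = 3.620 mg/L.
t_c = (1/1.072) ln[(1.37/0.298)(1 − 3.620×1.072/(0.298×19.99))] = 0.9328 × ln(1.603) = 0.4404 d.
D_c = (0.298/1.37) × 19.99 × e^(−0.298×0.4404) = 0.2175 × 19.99 × 0.8770 = 3.814 mg/L.
Minimum DO = 10.9 − 3.814 = 7.086 mg/L.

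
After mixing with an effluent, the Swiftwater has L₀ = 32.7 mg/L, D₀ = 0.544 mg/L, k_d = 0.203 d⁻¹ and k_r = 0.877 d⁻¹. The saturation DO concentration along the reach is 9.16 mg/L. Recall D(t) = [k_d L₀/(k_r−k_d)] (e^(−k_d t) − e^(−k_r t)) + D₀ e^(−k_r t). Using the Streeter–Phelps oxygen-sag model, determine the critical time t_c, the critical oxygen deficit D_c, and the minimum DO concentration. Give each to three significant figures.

t_c ≈ 2.09 d; D_c ≈ 4.96 mg/L; min DO ≈ 4.20 mg/L

t_c = [1/(k_r−k_d)] ln[(k_r/k_d)(1 − D₀(k_r−k_d)/(k_d L₀))]
= [1/(0.877−0.203)] ln[(0.877/0.203)(1 − 0.544×0.6740/(0.203×32.7))]
= (1/0.6740) ln[4.320 × 0.9448] = 1.484 × ln(4.082) = 1.484 × 1.406 = 2.087 d.
L(t_c) = L₀ e^(−k_d t_c) = 32.7 × 0.6547 = 21.41 mg/L, and at the critical point k_r D_c = k_d L, so D_c = (0.203/0.877) × 21.41 = 4.955 mg/L.
Minimum DO = C_s − D_c = 9.16 − 4.955 = 4.205 mg/L.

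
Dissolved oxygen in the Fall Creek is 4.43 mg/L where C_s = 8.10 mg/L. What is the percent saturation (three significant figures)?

54.7 % saturation

% saturation = C/C_s × 100 = 4.43/8.10 × 100 = 54.7 %.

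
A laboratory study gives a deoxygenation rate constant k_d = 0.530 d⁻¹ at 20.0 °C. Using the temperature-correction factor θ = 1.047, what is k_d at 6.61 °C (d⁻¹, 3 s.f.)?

k_d(T₂) = k_d(T₁) · θ^(T₂−T₁) = 0.530 × 1.047^(6.61−20.0)
= 0.530 × 1.047^-13.4 = 0.530 × 0.5406 = 0.2865 d⁻¹.

k_d ≈ 0.287 d⁻¹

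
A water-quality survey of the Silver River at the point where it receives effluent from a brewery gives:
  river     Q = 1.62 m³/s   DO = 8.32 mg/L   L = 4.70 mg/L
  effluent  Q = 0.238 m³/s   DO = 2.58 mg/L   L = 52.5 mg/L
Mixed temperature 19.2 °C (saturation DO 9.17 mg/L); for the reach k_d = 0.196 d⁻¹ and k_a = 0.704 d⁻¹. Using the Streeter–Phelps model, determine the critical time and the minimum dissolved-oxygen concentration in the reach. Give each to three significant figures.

Mixed DO = (1.62×8.32 + 0.238×2.58)/(1.62+0.238) = 14.09/1.858 = 7.585 mg/L.
Mixed L₀ = (1.62×4.70 + 0.238×52.5)/(1.858) = 20.11/1.858 = 10.82 mg/L.
Initial deficit D₀ = C_s − DO₀ = 9.17 − 7.585 = 1.585 mg/L.
t_c = (1/0.5080) ln[(0.704/0.196)(1 − 1.585×0.5080/(0.196×10.82))] = 1.969 × ln(2.228) = 1.577 d.
D_c = (0.196/0.704) × 10.82 × e^(−0.196×1.577) = 0.2784 × 10.82 × 0.7341 = 2.212 mg/L.
Minimum DO = 9.17 − 2.212 = 6.958 mg/L.

t_c ≈ 1.58 d; minimum DO ≈ 6.96 mg/L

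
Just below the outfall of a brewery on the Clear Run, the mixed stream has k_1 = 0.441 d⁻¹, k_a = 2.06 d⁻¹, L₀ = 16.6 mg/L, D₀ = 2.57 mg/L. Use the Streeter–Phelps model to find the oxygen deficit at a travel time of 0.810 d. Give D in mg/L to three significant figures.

D ≈ 2.80 mg/L

k_1 L₀/(k_a−k_1) = 0.441×16.6/(2.06−0.441) = 7.321/1.619 = 4.522 mg/L.
e^(−k_1 t) = e^(−0.441×0.8100) = 0.6996; e^(−k_a t) = e^(−2.06×0.8100) = 0.1885.
D = 4.522 × (0.6996 − 0.1885) + 2.57 × 0.1885 = 2.311 + 0.4845 = 2.796 mg/L.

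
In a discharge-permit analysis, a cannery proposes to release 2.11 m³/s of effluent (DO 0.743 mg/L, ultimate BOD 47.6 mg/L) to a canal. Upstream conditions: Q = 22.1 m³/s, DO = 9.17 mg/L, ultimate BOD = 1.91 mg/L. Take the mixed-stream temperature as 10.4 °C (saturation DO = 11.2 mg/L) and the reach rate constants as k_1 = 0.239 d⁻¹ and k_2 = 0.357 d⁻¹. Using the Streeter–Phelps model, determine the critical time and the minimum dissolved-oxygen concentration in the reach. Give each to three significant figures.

t_c ≈ 1.17 d; minimum DO ≈ 8.22 mg/L

Mixed DO = (22.1×9.17 + 2.11×0.743)/(22.1+2.11) = 204.2/24.21 = 8.436 mg/L.
Mixed L₀ = (22.1×1.91 + 2.11×47.6)/(24.21) = 142.6/24.21 = 5.892 mg/L.
Initial deficit D₀ = C_s − DO₀ = 11.2 − 8.436 = 2.764 mg/L.
t_c = (1/0.1180) ln[(0.357/0.239)(1 − 2.764×0.1180/(0.239×5.892))] = 8.475 × ln(1.148) = 1.168 d.
D_c = (0.239/0.357) × 5.892 × e^(−0.239×1.168) = 0.6695 × 5.892 × 0.7565 = 2.984 mg/L.
Minimum DO = 11.2 − 2.984 = 8.216 mg/L.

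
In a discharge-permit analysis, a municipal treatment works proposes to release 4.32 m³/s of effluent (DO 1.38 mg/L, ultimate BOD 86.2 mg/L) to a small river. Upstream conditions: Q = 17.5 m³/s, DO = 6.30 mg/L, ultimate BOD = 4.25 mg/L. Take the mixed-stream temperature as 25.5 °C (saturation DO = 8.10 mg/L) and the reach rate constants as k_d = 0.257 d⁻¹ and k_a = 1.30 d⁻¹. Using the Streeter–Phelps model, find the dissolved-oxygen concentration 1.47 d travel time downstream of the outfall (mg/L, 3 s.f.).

DO ≈ 4.98 mg/L

Mixed DO = (17.5×6.30 + 4.32×1.38)/(17.5+4.32) = 116.2/21.82 = 5.326 mg/L.
Mixed L₀ = (17.5×4.25 + 4.32×86.2)/(21.82) = 446.8/21.82 = 20.47 mg/L.
Initial deficit D₀ = C_s − DO₀ = 8.10 − 5.326 = 2.774 mg/L.
D(1.47) = [0.257×20.47/(1.30−0.257)](e^(−0.257×1.47) − e^(−1.30×1.47)) + 2.774 e^(−1.30×1.47)
= 5.045 × (0.6854 − 0.1479) + 2.774 × 0.1479 = 3.122 mg/L.
DO = 8.10 − 3.122 = 4.978 mg/L.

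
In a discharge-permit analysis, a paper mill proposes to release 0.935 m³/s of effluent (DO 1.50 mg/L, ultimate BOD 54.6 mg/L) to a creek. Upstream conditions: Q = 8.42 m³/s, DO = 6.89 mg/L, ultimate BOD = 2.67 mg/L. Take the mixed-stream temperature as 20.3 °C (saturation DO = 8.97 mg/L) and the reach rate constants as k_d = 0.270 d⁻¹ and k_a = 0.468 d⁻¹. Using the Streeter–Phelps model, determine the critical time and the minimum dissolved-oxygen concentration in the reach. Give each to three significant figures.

Mixed DO = (8.42×6.89 + 0.935×1.50)/(8.42+0.935) = 59.42/9.355 = 6.351 mg/L.
Mixed L₀ = (8.42×2.67 + 0.935×54.6)/(9.355) = 73.53/9.355 = 7.860 mg/L.
Initial deficit D₀ = C_s − DO₀ = 8.97 − 6.351 = 2.619 mg/L.
t_c = (1/0.1980) ln[(0.468/0.270)(1 − 2.619×0.1980/(0.270×7.860))] = 5.051 × ln(1.310) = 1.363 d.
D_c = (0.270/0.468) × 7.860 × e^(−0.270×1.363) = 0.5769 × 7.860 × 0.6921 = 3.138 mg/L.
Minimum DO = 8.97 − 3.138 = 5.832 mg/L.

t_c ≈ 1.36 d; minimum DO ≈ 5.83 mg/L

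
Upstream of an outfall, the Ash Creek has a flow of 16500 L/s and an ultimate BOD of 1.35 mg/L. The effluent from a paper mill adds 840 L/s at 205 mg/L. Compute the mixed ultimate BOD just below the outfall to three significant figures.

11.2 mg/L

Flow-weighted mixing: C = (Q_r C_r + Q_w C_w)/(Q_r + Q_w)
= (16500×1.35 + 840×205)/(16500 + 840) = 194500/17340 = 11.22 mg/L.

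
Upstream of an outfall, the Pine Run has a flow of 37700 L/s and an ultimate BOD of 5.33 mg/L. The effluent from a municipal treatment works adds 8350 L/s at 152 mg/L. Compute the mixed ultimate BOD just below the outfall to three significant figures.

Flow-weighted mixing: C = (Q_r C_r + Q_w C_w)/(Q_r + Q_w)
= (37700×5.33 + 8350×152)/(37700 + 8350) = 1.470×10^6/46050 = 31.92 mg/L.

31.9 mg/L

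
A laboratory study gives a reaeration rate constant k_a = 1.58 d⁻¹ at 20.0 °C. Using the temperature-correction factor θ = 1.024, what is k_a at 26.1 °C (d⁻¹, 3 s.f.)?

k_a ≈ 1.83 d⁻¹

k_a(T₂) = k_a(T₁) · θ^(T₂−T₁) = 1.58 × 1.024^(26.1−20.0)
= 1.58 × 1.024^6.10 = 1.58 × 1.156 = 1.826 d⁻¹.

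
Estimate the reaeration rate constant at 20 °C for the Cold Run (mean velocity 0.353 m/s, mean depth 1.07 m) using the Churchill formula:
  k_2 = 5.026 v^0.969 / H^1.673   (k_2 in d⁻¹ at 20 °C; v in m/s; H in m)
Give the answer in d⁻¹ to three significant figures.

k_2 ≈ 1.64 d⁻¹

k_2 = 5.026 × 0.353^0.969 / 1.07^1.673 = 5.026 × 0.3646 / 1.120 = 1.636 d⁻¹.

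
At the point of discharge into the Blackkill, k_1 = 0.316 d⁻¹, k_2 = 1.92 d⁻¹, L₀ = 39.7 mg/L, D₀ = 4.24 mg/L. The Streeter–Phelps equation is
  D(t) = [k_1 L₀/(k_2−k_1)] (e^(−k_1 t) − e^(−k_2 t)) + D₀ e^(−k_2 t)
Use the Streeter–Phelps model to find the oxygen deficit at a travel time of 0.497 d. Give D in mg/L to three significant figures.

k_1 L₀/(k_2−k_1) = 0.316×39.7/(1.92−0.316) = 12.55/1.604 = 7.821 mg/L.
e^(−k_1 t) = e^(−0.316×0.4970) = 0.8547; e^(−k_2 t) = e^(−1.92×0.4970) = 0.3851.
D = 7.821 × (0.8547 − 0.3851) + 4.24 × 0.3851 = 3.672 + 1.633 = 5.305 mg/L.

D ≈ 5.31 mg/L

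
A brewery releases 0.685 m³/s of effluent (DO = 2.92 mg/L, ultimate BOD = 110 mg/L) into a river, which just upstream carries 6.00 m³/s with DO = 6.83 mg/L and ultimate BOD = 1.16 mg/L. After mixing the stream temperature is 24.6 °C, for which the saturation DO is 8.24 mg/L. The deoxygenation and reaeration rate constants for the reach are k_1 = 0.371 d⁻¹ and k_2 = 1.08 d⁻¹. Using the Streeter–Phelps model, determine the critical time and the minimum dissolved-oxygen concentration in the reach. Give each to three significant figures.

t_c ≈ 1.04 d; minimum DO ≈ 5.37 mg/L

Mixed DO = (6.00×6.83 + 0.685×2.92)/(6.00+0.685) = 42.98/6.685 = 6.429 mg/L.
Mixed L₀ = (6.00×1.16 + 0.685×110)/(6.685) = 82.31/6.685 = 12.31 mg/L.
Initial deficit D₀ = C_s − DO₀ = 8.24 − 6.429 = 1.811 mg/L.
t_c = (1/0.7090) ln[(1.08/0.371)(1 − 1.811×0.7090/(0.371×12.31))] = 1.410 × ln(2.093) = 1.042 d.
D_c = (0.371/1.08) × 12.31 × e^(−0.371×1.042) = 0.3435 × 12.31 × 0.6794 = 2.874 mg/L.
Minimum DO = 8.24 − 2.874 = 5.366 mg/L.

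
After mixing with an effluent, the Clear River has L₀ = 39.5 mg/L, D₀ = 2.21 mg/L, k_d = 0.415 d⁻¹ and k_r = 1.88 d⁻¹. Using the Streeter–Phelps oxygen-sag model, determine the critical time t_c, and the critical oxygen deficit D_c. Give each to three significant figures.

With k_r/k_d = 4.530 and 1 − D₀(k_r−k_d)/(k_d L₀) = 0.8025,
t_c = ln(4.530 × 0.8025) / (1.88 − 0.415) = ln(3.635) / 1.465 = 1.291/1.465 = 0.8810 d.
L(t_c) = L₀ e^(−k_d t_c) = 39.5 × 0.6938 = 27.40 mg/L, and at the critical point k_r D_c = k_d L, so D_c = (0.415/1.88) × 27.40 = 6.049 mg/L.

t_c ≈ 0.881 d; D_c ≈ 6.05 mg/L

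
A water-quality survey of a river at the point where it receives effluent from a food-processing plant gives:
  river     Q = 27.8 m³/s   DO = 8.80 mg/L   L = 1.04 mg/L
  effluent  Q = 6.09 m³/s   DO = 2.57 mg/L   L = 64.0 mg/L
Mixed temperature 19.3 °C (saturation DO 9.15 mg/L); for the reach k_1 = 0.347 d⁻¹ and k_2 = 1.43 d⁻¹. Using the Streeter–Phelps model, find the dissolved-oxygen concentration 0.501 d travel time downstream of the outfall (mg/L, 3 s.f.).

Mixed DO = (27.8×8.80 + 6.09×2.57)/(27.8+6.09) = 260.3/33.89 = 7.680 mg/L.
Mixed L₀ = (27.8×1.04 + 6.09×64.0)/(33.89) = 418.7/33.89 = 12.35 mg/L.
Initial deficit D₀ = C_s − DO₀ = 9.15 − 7.680 = 1.470 mg/L.
D(0.501) = [0.347×12.35/(1.43−0.347)](e^(−0.347×0.501) − e^(−1.43×0.501)) + 1.470 e^(−1.43×0.501)
= 3.958 × (0.8404 − 0.4885) + 1.470 × 0.4885 = 2.111 mg/L.
DO = 9.15 − 2.111 = 7.039 mg/L.

DO ≈ 7.04 mg/L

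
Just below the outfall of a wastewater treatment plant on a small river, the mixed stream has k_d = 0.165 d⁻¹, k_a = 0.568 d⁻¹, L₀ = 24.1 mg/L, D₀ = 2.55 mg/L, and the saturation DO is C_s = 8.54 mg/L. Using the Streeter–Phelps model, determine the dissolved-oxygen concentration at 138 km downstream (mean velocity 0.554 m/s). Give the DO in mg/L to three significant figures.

Travel time t = x/v = 138 km / (0.554 m/s) = 138000 m / 0.554 m/s = 249100 s = 2.883 d.
k_d L₀/(k_a−k_d) = 0.165×24.1/(0.568−0.165) = 3.977/0.4030 = 9.867 mg/L.
e^(−k_d t) = e^(−0.165×2.883) = 0.6214; e^(−k_a t) = e^(−0.568×2.883) = 0.1944.
D = 9.867 × (0.6214 − 0.1944) + 2.55 × 0.1944 = 4.213 + 0.4958 = 4.709 mg/L.
DO = C_s − D = 8.54 − 4.709 = 3.831 mg/L.

DO ≈ 3.83 mg/L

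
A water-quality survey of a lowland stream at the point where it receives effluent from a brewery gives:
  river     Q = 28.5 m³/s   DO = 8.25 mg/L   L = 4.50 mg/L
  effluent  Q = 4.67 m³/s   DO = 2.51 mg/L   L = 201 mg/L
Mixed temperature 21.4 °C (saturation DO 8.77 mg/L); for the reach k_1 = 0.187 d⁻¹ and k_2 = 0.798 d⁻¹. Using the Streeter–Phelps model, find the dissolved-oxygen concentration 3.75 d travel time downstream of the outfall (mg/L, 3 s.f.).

Mixed DO = (28.5×8.25 + 4.67×2.51)/(28.5+4.67) = 246.8/33.17 = 7.442 mg/L.
Mixed L₀ = (28.5×4.50 + 4.67×201)/(33.17) = 1067/33.17 = 32.17 mg/L.
Initial deficit D₀ = C_s − DO₀ = 8.77 − 7.442 = 1.328 mg/L.
D(3.75) = [0.187×32.17/(0.798−0.187)](e^(−0.187×3.75) − e^(−0.798×3.75)) + 1.328 e^(−0.798×3.75)
= 9.844 × (0.4960 − 0.05016) + 1.328 × 0.05016 = 4.455 mg/L.
DO = 8.77 − 4.455 = 4.315 mg/L.

DO ≈ 4.31 mg/L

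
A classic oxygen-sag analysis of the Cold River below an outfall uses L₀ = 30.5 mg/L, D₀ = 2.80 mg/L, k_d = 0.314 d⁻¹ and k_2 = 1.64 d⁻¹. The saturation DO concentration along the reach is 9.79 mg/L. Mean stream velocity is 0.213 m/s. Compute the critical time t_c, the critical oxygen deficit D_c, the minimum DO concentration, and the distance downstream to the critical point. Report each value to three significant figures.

With k_2/k_d = 5.223 and 1 − D₀(k_2−k_d)/(k_d L₀) = 0.6123,
t_c = ln(5.223 × 0.6123) / (1.64 − 0.314) = ln(3.198) / 1.326 = 1.163/1.326 = 0.8767 d.
D_c = (k_d/k_2) L₀ e^(−k_d t_c) = (0.314/1.64) × 30.5 × e^(−0.314×0.8767) = 0.1915 × 30.5 × 0.7593 = 4.434 mg/L.
Minimum DO = C_s − D_c = 9.79 − 4.434 = 5.356 mg/L.
x_c = v t_c = 0.213 m/s × 0.8767 d × 86400 s/d = 16130 m ≈ 16.1 km.

t_c ≈ 0.877 d; D_c ≈ 4.43 mg/L; min DO ≈ 5.36 mg/L; x_c ≈ 16.1 km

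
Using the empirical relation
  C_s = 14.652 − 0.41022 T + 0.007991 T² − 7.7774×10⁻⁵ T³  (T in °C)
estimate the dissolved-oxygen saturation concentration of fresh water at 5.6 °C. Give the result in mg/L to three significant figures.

C_s = 14.652 − 0.41022×5.6 + 0.007991×5.6² − 7.7774×10⁻⁵×5.6³ = 12.59 mg/L.

C_s ≈ 12.6 mg/L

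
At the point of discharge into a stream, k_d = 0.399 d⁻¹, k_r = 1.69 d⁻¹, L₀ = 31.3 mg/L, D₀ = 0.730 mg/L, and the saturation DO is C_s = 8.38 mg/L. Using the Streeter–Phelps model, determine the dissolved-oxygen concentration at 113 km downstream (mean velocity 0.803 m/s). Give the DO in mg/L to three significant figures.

DO ≈ 3.90 mg/L

Travel time t = x/v = 113 km / (0.803 m/s) = 113000 m / 0.803 m/s = 140700 s = 1.629 d.
k_d L₀/(k_r−k_d) = 0.399×31.3/(1.69−0.399) = 12.49/1.291 = 9.674 mg/L.
e^(−k_d t) = e^(−0.399×1.629) = 0.5221; e^(−k_r t) = e^(−1.69×1.629) = 0.06376.
D = 9.674 × (0.5221 − 0.06376) + 0.730 × 0.06376 = 4.434 + 0.04655 = 4.480 mg/L.
DO = C_s − D = 8.38 − 4.480 = 3.900 mg/L.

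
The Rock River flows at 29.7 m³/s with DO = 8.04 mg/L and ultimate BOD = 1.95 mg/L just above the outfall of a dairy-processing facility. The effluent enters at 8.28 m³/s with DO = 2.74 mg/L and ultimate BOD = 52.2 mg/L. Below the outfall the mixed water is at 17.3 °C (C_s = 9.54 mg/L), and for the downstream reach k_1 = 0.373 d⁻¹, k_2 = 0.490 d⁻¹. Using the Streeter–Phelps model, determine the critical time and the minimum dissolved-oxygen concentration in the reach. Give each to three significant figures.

t_c ≈ 1.76 d; minimum DO ≈ 4.45 mg/L

Mixed DO = (29.7×8.04 + 8.28×2.74)/(29.7+8.28) = 261.5/37.98 = 6.885 mg/L.
Mixed L₀ = (29.7×1.95 + 8.28×52.2)/(37.98) = 490.1/37.98 = 12.90 mg/L.
Initial deficit D₀ = C_s − DO₀ = 9.54 − 6.885 = 2.655 mg/L.
t_c = (1/0.1170) ln[(0.490/0.373)(1 − 2.655×0.1170/(0.373×12.90))] = 8.547 × ln(1.229) = 1.762 d.
D_c = (0.373/0.490) × 12.90 × e^(−0.373×1.762) = 0.7612 × 12.90 × 0.5184 = 5.092 mg/L.
Minimum DO = 9.54 − 5.092 = 4.448 mg/L.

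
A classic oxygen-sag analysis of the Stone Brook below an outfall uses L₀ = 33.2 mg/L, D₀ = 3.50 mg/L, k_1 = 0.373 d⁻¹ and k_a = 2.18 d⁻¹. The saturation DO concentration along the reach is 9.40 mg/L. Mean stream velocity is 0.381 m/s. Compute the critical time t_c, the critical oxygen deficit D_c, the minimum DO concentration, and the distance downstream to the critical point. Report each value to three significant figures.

At the critical point dD/dt = 0, so k_1 L₀ e^(−k_1 t) = k_a D. Substituting D(t) from the Streeter–Phelps equation and solving for t gives
t_c = ln[(k_a/k_1)(1 − D₀(k_a−k_1)/(k_1 L₀))] / (k_a−k_1).
Here k_a−k_1 = 1.807 d⁻¹ and 1 − D₀(k_a−k_1)/(k_1 L₀) = 1 − 3.50×1.807/(0.373×33.2) = 0.4893, so
t_c = ln(5.845 × 0.4893) / 1.807 = 1.051 / 1.807 = 0.5815 d.
L(t_c) = L₀ e^(−k_1 t_c) = 33.2 × 0.8050 = 26.73 mg/L, and at the critical point k_a D_c = k_1 L, so D_c = (0.373/2.18) × 26.73 = 4.573 mg/L.
Minimum DO = C_s − D_c = 9.40 − 4.573 = 4.827 mg/L.
x_c = v t_c = 0.381 m/s × 0.5815 d × 86400 s/d = 19140 m ≈ 19.1 km.

t_c ≈ 0.581 d; D_c ≈ 4.57 mg/L; min DO ≈ 4.83 mg/L; x_c ≈ 19.1 km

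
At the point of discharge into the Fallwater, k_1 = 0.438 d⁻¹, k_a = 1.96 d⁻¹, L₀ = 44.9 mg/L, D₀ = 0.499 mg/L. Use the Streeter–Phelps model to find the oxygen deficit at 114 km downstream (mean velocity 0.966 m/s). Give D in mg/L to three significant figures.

Travel time t = x/v = 114 km / (0.966 m/s) = 114000 m / 0.966 m/s = 118000 s = 1.366 d.
k_1 L₀/(k_a−k_1) = 0.438×44.9/(1.96−0.438) = 19.67/1.522 = 12.92 mg/L.
e^(−k_1 t) = e^(−0.438×1.366) = 0.5498; e^(−k_a t) = e^(−1.96×1.366) = 0.06876.
D = 12.92 × (0.5498 − 0.06876) + 0.499 × 0.06876 = 6.215 + 0.03431 = 6.250 mg/L.

D ≈ 6.25 mg/L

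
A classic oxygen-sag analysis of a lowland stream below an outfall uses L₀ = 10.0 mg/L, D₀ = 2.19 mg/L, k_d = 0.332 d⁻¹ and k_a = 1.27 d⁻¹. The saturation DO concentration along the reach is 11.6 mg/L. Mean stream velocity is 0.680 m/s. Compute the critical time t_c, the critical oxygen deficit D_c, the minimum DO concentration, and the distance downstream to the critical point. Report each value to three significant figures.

t_c ≈ 0.402 d; D_c ≈ 2.29 mg/L; min DO ≈ 9.31 mg/L; x_c ≈ 23.6 km

At the critical point dD/dt = 0, so k_d L₀ e^(−k_d t) = k_a D. Substituting D(t) from the Streeter–Phelps equation and solving for t gives
t_c = ln[(k_a/k_d)(1 − D₀(k_a−k_d)/(k_d L₀))] / (k_a−k_d).
Here k_a−k_d = 0.9380 d⁻¹ and 1 − D₀(k_a−k_d)/(k_d L₀) = 1 − 2.19×0.9380/(0.332×10.0) = 0.3813, so
t_c = ln(3.825 × 0.3813) / 0.9380 = 0.3774 / 0.9380 = 0.4023 d.
D_c = (k_d/k_a) L₀ e^(−k_d t_c) = (0.332/1.27) × 10.0 × e^(−0.332×0.4023) = 0.2614 × 10.0 × 0.8750 = 2.287 mg/L.
Minimum DO = C_s − D_c = 11.6 − 2.287 = 9.313 mg/L.
x_c = v t_c = 0.680 m/s × 0.4023 d × 86400 s/d = 23640 m ≈ 23.6 km.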